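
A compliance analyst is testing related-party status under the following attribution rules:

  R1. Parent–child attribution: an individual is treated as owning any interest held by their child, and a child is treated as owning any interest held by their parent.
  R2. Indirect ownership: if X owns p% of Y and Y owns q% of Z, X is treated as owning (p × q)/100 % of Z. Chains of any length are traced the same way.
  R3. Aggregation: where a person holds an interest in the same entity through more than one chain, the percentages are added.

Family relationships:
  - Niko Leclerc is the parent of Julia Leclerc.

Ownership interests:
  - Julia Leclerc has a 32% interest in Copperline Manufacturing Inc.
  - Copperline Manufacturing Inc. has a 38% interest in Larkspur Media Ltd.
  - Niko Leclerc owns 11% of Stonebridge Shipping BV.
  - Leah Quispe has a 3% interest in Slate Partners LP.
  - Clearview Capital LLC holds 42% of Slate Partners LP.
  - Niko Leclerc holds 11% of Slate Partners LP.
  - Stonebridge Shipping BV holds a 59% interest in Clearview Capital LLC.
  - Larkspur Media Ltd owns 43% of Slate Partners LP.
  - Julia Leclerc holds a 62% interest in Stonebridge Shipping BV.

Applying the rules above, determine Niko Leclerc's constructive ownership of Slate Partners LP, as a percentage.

By parent–child attribution (R1), Niko Leclerc is treated as also owning Julia Leclerc's interest in Stonebridge Shipping BV, giving 11% + 62% = 73%.
By parent–child attribution (R1), Niko Leclerc is treated as owning Julia Leclerc's 32% interest in Copperline Manufacturing Inc.
Chain via Stonebridge Shipping BV → Clearview Capital LLC (R2): 73% × 59% × 42% = 18.0894% of Slate Partners LP.
Direct interest in Slate Partners LP: 11%.
Chain via Copperline Manufacturing Inc. → Larkspur Media Ltd (R2): 32% × 38% × 43% = 5.2288% of Slate Partners LP.
Aggregating (R3): 18.0894% + 11% + 5.2288% = 34.3182%.

34.3182%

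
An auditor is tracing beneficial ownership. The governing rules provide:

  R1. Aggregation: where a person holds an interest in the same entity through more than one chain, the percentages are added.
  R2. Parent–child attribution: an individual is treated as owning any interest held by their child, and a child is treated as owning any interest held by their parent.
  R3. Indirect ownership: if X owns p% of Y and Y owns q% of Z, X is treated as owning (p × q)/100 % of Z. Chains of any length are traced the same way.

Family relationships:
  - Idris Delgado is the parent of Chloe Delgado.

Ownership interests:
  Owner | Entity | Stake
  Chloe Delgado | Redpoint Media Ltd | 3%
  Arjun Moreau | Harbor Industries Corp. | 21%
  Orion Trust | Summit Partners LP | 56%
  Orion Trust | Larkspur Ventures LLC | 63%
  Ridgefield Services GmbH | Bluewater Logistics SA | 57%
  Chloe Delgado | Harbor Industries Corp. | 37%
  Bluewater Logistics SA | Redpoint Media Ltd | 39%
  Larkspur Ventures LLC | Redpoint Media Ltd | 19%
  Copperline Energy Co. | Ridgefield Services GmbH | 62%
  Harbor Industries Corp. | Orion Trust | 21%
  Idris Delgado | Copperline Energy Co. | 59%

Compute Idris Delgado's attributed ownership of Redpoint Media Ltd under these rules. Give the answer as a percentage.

12.061803%

By parent–child attribution (R2), Idris Delgado is treated as owning Chloe Delgado's 37% interest in Harbor Industries Corp.
By parent–child attribution (R2), Idris Delgado is treated as owning Chloe Delgado's 3% interest in Redpoint Media Ltd.
Chain via Copperline Energy Co. → Ridgefield Services GmbH → Bluewater Logistics SA (R3): 59% × 62% × 57% × 39% = 8.131734% of Redpoint Media Ltd.
Chain via Harbor Industries Corp. → Orion Trust → Larkspur Ventures LLC (R3): 37% × 21% × 63% × 19% = 0.930069% of Redpoint Media Ltd.
Direct interest in Redpoint Media Ltd: 3%.
Aggregating (R1): 8.131734% + 0.930069% + 3% = 12.061803%.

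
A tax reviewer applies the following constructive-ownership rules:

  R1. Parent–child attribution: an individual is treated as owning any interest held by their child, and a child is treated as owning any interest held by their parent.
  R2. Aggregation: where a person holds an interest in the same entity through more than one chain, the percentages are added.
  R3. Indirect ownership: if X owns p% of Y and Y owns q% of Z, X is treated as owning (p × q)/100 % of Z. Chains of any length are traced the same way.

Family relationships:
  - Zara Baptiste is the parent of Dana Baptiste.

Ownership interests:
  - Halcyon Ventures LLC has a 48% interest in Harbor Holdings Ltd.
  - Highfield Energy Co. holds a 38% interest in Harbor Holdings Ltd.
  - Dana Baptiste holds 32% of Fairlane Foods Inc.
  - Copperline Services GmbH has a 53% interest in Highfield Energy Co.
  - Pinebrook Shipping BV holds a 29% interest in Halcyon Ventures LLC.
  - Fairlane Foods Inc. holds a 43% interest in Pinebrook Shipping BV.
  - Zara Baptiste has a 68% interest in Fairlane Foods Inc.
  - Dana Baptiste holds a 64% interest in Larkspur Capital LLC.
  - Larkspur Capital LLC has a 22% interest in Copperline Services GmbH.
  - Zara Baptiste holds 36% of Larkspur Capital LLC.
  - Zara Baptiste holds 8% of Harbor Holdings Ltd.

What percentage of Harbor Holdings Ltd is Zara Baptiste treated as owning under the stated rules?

18.4164%

By parent–child attribution (R1), Zara Baptiste is treated as also owning Dana Baptiste's interest in Larkspur Capital LLC, giving 36% + 64% = 100%.
By parent–child attribution (R1), Zara Baptiste is treated as also owning Dana Baptiste's interest in Fairlane Foods Inc, giving 68% + 32% = 100%.
Chain via Larkspur Capital LLC → Copperline Services GmbH → Highfield Energy Co. (R3): 100% × 22% × 53% × 38% = 4.4308% of Harbor Holdings Ltd.
Chain via Fairlane Foods Inc. → Pinebrook Shipping BV → Halcyon Ventures LLC (R3): 100% × 43% × 29% × 48% = 5.9856% of Harbor Holdings Ltd.
Direct interest in Harbor Holdings Ltd: 8%.
Aggregating (R2): 4.4308% + 5.9856% + 8% = 18.4164%.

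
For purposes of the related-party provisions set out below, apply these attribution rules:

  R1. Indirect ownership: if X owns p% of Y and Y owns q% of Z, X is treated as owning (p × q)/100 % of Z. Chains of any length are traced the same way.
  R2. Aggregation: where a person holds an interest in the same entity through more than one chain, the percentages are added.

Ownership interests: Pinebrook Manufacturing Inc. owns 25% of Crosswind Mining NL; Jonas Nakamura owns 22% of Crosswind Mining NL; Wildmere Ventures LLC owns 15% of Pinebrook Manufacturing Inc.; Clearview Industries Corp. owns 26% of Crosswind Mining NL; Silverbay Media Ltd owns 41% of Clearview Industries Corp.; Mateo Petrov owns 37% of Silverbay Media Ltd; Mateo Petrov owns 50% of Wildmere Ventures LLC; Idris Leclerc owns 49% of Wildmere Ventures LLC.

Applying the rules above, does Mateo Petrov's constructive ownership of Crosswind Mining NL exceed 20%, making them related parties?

No

Chain via Wildmere Ventures LLC → Pinebrook Manufacturing Inc. (R1): 50% × 15% × 25% = 1.875% of Crosswind Mining NL.
Chain via Silverbay Media Ltd → Clearview Industries Corp. (R1): 37% × 41% × 26% = 3.9442% of Crosswind Mining NL.
Aggregating (R2): 1.875% + 3.9442% = 5.8192%.
5.8192% does not exceed the 20% threshold, so Mateo is not a related party to Crosswind Mining NL.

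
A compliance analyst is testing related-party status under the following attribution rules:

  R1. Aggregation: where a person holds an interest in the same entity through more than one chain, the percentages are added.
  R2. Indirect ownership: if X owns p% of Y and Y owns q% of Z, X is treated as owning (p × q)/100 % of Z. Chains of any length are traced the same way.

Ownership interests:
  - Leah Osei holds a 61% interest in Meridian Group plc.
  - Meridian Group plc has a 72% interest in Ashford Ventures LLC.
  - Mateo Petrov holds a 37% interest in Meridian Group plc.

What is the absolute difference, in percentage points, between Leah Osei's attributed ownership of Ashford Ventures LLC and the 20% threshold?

23.92

Chain via Meridian Group plc (R2): 61% × 72% = 43.92% of Ashford Ventures LLC.
43.92% exceeds the 20% threshold by 23.92 percentage points.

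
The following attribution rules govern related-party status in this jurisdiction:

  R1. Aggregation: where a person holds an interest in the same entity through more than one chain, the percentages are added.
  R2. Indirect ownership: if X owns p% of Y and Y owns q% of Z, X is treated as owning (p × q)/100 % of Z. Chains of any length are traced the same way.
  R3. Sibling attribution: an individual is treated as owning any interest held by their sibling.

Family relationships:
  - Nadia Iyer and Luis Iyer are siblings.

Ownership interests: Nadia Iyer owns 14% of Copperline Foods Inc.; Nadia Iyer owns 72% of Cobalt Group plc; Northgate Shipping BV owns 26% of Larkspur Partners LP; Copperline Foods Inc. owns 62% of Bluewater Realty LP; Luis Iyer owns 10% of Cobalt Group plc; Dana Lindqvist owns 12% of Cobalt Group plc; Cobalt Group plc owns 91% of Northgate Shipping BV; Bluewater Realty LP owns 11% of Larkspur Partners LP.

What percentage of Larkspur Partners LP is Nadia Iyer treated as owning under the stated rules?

By sibling attribution (R3), Nadia Iyer is treated as also owning Luis Iyer's interest in Cobalt Group plc, giving 72% + 10% = 82%.
Chain via Cobalt Group plc → Northgate Shipping BV (R2): 82% × 91% × 26% = 19.4012% of Larkspur Partners LP.
Chain via Copperline Foods Inc. → Bluewater Realty LP (R2): 14% × 62% × 11% = 0.9548% of Larkspur Partners LP.
Aggregating (R1): 19.4012% + 0.9548% = 20.356%.

20.356%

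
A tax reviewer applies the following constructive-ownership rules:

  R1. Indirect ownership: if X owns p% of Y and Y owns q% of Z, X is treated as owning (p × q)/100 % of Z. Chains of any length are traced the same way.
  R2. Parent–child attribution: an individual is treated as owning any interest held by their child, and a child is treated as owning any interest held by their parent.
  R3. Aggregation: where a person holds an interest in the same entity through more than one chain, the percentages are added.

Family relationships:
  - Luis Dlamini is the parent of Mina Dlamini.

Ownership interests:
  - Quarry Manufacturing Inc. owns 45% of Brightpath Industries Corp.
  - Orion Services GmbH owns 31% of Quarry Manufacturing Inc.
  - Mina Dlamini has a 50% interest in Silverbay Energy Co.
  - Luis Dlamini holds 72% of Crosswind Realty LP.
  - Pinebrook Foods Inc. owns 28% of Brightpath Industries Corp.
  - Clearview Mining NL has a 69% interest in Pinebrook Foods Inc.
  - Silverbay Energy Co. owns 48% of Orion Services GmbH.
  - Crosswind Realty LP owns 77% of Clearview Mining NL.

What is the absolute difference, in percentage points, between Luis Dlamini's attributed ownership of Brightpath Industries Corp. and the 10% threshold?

4.059008

By parent–child attribution (R2), Luis Dlamini is treated as owning Mina Dlamini's 50% interest in Silverbay Energy Co.
Chain via Crosswind Realty LP → Clearview Mining NL → Pinebrook Foods Inc. (R1): 72% × 77% × 69% × 28% = 10.711008% of Brightpath Industries Corp.
Chain via Silverbay Energy Co. → Orion Services GmbH → Quarry Manufacturing Inc. (R1): 50% × 48% × 31% × 45% = 3.348% of Brightpath Industries Corp.
Aggregating (R3): 10.711008% + 3.348% = 14.059008%.
14.059008% exceeds the 10% threshold by 4.059008 percentage points.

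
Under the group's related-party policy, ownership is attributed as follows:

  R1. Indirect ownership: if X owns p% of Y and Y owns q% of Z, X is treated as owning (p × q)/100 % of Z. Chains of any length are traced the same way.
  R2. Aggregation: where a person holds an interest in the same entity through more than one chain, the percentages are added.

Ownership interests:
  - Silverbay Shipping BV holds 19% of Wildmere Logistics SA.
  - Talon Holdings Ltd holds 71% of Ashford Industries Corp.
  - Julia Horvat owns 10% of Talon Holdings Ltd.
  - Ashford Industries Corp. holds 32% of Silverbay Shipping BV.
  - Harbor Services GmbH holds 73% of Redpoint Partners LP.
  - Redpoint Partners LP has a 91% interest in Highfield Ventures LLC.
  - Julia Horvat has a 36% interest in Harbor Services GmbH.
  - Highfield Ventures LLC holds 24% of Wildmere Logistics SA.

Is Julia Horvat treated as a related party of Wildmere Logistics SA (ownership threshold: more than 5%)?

Chain via Harbor Services GmbH → Redpoint Partners LP → Highfield Ventures LLC (R1): 36% × 73% × 91% × 24% = 5.739552% of Wildmere Logistics SA.
Chain via Talon Holdings Ltd → Ashford Industries Corp. → Silverbay Shipping BV (R1): 10% × 71% × 32% × 19% = 0.43168% of Wildmere Logistics SA.
Aggregating (R2): 5.739552% + 0.43168% = 6.171232%.
6.171232% exceeds the 5% threshold, so Julia is a related party to Wildmere Logistics SA.

Yes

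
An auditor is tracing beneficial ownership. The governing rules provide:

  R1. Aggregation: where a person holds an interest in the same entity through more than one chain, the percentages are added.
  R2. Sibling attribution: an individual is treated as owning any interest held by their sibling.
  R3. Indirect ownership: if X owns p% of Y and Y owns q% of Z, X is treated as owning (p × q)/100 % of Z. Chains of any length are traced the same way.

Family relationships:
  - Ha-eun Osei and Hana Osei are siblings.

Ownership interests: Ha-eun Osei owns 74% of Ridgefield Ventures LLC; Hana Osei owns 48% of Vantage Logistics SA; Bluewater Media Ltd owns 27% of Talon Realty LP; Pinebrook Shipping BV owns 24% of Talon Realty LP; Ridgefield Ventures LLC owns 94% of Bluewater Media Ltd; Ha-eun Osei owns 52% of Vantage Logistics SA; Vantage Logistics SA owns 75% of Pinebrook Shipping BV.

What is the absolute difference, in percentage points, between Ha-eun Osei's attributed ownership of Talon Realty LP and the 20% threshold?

16.7812

By sibling attribution (R2), Ha-eun Osei is treated as also owning Hana Osei's interest in Vantage Logistics SA, giving 52% + 48% = 100%.
Chain via Vantage Logistics SA → Pinebrook Shipping BV (R3): 100% × 75% × 24% = 18% of Talon Realty LP.
Chain via Ridgefield Ventures LLC → Bluewater Media Ltd (R3): 74% × 94% × 27% = 18.7812% of Talon Realty LP.
Aggregating (R1): 18% + 18.7812% = 36.7812%.
36.7812% exceeds the 20% threshold by 16.7812 percentage points.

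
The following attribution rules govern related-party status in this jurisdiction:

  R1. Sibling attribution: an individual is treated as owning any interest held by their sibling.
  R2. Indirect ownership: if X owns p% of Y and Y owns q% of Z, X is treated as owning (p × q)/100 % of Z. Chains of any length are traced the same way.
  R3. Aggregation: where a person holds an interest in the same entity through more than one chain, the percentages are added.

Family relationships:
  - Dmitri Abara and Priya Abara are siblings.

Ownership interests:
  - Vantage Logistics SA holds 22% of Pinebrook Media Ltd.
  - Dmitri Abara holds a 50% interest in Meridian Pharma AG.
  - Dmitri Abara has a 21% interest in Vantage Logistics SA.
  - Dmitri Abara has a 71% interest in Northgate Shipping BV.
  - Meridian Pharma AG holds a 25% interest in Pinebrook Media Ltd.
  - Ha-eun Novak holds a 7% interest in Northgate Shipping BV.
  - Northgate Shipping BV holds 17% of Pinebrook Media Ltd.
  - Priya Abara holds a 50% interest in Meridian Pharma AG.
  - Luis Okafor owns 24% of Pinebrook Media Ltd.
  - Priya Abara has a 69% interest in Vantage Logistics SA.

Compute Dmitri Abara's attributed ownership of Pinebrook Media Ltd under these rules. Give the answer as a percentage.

56.87%

By sibling attribution (R1), Dmitri Abara is treated as also owning Priya Abara's interest in Vantage Logistics SA, giving 21% + 69% = 90%.
By sibling attribution (R1), Dmitri Abara is treated as also owning Priya Abara's interest in Meridian Pharma AG, giving 50% + 50% = 100%.
Chain via Northgate Shipping BV (R2): 71% × 17% = 12.07% of Pinebrook Media Ltd.
Chain via Vantage Logistics SA (R2): 90% × 22% = 19.8% of Pinebrook Media Ltd.
Chain via Meridian Pharma AG (R2): 100% × 25% = 25% of Pinebrook Media Ltd.
Aggregating (R3): 12.07% + 19.8% + 25% = 56.87%.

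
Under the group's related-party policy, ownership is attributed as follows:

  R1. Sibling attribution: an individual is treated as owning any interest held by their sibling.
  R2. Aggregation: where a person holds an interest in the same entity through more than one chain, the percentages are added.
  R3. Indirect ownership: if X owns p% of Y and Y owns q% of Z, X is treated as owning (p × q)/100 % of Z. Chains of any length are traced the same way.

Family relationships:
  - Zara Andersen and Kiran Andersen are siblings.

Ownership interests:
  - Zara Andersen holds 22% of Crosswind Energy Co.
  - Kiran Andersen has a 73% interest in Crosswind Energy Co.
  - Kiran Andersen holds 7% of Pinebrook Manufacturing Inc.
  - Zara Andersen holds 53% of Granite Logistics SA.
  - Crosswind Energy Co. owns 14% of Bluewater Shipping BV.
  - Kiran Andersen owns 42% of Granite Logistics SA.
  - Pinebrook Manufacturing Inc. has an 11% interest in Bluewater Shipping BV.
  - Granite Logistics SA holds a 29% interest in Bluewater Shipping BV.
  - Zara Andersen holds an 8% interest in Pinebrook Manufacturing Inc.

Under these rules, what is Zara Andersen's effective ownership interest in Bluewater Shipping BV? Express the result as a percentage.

By sibling attribution (R1), Zara Andersen is treated as also owning Kiran Andersen's interest in Crosswind Energy Co, giving 22% + 73% = 95%.
By sibling attribution (R1), Zara Andersen is treated as also owning Kiran Andersen's interest in Granite Logistics SA, giving 53% + 42% = 95%.
By sibling attribution (R1), Zara Andersen is treated as also owning Kiran Andersen's interest in Pinebrook Manufacturing Inc, giving 8% + 7% = 15%.
Chain via Crosswind Energy Co. (R3): 95% × 14% = 13.3% of Bluewater Shipping BV.
Chain via Granite Logistics SA (R3): 95% × 29% = 27.55% of Bluewater Shipping BV.
Chain via Pinebrook Manufacturing Inc. (R3): 15% × 11% = 1.65% of Bluewater Shipping BV.
Aggregating (R2): 13.3% + 27.55% + 1.65% = 42.5%.

42.5%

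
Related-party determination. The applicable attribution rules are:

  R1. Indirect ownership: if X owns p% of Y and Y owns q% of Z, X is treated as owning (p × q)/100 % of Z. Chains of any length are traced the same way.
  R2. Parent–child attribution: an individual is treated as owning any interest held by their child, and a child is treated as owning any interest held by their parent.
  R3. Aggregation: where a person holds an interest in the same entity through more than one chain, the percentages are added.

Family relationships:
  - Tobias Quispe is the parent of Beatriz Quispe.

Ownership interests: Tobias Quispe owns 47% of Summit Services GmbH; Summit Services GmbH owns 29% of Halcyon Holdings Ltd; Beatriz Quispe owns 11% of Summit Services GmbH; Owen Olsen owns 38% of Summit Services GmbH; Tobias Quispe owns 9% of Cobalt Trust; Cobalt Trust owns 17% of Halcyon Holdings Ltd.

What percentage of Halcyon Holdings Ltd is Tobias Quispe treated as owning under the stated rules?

By parent–child attribution (R2), Tobias Quispe is treated as also owning Beatriz Quispe's interest in Summit Services GmbH, giving 47% + 11% = 58%.
Chain via Cobalt Trust (R1): 9% × 17% = 1.53% of Halcyon Holdings Ltd.
Chain via Summit Services GmbH (R1): 58% × 29% = 16.82% of Halcyon Holdings Ltd.
Aggregating (R3): 1.53% + 16.82% = 18.35%.

18.35%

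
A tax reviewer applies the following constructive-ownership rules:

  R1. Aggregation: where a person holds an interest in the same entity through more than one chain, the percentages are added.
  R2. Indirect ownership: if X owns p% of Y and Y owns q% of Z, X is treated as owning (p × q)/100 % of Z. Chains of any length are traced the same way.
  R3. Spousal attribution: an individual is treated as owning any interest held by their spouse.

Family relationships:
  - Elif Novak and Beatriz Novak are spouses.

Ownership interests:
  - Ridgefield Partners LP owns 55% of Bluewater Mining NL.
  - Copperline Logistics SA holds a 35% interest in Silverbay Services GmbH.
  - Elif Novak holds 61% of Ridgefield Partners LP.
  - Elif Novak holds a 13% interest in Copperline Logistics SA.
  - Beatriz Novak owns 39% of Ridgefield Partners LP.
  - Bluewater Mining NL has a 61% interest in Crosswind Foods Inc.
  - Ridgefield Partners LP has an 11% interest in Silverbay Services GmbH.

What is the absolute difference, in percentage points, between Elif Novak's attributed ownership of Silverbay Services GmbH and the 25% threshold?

9.45

By spousal attribution (R3), Elif Novak is treated as also owning Beatriz Novak's interest in Ridgefield Partners LP, giving 61% + 39% = 100%.
Chain via Copperline Logistics SA (R2): 13% × 35% = 4.55% of Silverbay Services GmbH.
Chain via Ridgefield Partners LP (R2): 100% × 11% = 11% of Silverbay Services GmbH.
Aggregating (R1): 4.55% + 11% = 15.55%.
15.55% falls short of the 25% threshold by 9.45 percentage points.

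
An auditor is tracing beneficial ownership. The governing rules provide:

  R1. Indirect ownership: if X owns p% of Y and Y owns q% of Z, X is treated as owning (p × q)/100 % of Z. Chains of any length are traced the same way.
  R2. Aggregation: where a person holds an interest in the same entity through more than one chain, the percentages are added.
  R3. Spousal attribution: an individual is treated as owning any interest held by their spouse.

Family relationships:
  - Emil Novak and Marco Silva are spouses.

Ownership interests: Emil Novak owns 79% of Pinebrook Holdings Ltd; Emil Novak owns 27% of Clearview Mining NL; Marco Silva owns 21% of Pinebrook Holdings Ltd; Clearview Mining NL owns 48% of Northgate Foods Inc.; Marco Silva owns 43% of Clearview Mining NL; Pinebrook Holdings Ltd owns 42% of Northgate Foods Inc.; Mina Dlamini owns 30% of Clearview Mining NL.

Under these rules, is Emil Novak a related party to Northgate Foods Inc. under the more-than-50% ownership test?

By spousal attribution (R3), Emil Novak is treated as also owning Marco Silva's interest in Pinebrook Holdings Ltd, giving 79% + 21% = 100%.
By spousal attribution (R3), Emil Novak is treated as also owning Marco Silva's interest in Clearview Mining NL, giving 27% + 43% = 70%.
Chain via Pinebrook Holdings Ltd (R1): 100% × 42% = 42% of Northgate Foods Inc.
Chain via Clearview Mining NL (R1): 70% × 48% = 33.6% of Northgate Foods Inc.
Aggregating (R2): 42% + 33.6% = 75.6%.
75.6% exceeds the 50% threshold, so Emil is a related party to Northgate Foods Inc.

Yes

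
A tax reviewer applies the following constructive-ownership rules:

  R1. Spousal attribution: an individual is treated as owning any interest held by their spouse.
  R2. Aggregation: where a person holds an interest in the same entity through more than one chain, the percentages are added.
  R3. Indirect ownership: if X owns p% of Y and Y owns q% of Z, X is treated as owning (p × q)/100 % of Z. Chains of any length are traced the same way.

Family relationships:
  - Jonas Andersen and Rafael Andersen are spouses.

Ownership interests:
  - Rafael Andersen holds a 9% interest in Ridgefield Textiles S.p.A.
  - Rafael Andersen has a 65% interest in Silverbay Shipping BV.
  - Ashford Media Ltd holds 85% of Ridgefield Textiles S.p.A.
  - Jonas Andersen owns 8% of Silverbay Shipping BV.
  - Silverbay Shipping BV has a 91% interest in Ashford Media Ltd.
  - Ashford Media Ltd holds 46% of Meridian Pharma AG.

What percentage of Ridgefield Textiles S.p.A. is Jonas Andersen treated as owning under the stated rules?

65.4655%

By spousal attribution (R1), Jonas Andersen is treated as also owning Rafael Andersen's interest in Silverbay Shipping BV, giving 8% + 65% = 73%.
By spousal attribution (R1), Jonas Andersen is treated as owning Rafael Andersen's 9% interest in Ridgefield Textiles S.p.A.
Chain via Silverbay Shipping BV → Ashford Media Ltd (R3): 73% × 91% × 85% = 56.4655% of Ridgefield Textiles S.p.A.
Direct interest in Ridgefield Textiles S.p.A: 9%.
Aggregating (R2): 56.4655% + 9% = 65.4655%.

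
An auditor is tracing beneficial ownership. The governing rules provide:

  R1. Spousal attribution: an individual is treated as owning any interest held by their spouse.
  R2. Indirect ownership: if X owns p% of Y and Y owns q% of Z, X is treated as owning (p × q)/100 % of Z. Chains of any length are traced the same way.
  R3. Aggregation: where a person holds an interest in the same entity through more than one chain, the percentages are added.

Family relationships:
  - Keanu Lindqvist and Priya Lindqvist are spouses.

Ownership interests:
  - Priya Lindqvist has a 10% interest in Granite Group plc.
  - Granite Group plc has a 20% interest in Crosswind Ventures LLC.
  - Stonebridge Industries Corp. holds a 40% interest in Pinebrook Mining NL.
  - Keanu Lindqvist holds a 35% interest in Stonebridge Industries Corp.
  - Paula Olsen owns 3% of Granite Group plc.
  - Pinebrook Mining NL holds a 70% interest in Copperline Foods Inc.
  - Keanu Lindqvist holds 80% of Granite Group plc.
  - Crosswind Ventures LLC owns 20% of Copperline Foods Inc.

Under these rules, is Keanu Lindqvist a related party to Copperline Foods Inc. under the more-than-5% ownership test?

By spousal attribution (R1), Keanu Lindqvist is treated as also owning Priya Lindqvist's interest in Granite Group plc, giving 80% + 10% = 90%.
Chain via Granite Group plc → Crosswind Ventures LLC (R2): 90% × 20% × 20% = 3.6% of Copperline Foods Inc.
Chain via Stonebridge Industries Corp. → Pinebrook Mining NL (R2): 35% × 40% × 70% = 9.8% of Copperline Foods Inc.
Aggregating (R3): 3.6% + 9.8% = 13.4%.
13.4% exceeds the 5% threshold, so Keanu is a related party to Copperline Foods Inc.

Yes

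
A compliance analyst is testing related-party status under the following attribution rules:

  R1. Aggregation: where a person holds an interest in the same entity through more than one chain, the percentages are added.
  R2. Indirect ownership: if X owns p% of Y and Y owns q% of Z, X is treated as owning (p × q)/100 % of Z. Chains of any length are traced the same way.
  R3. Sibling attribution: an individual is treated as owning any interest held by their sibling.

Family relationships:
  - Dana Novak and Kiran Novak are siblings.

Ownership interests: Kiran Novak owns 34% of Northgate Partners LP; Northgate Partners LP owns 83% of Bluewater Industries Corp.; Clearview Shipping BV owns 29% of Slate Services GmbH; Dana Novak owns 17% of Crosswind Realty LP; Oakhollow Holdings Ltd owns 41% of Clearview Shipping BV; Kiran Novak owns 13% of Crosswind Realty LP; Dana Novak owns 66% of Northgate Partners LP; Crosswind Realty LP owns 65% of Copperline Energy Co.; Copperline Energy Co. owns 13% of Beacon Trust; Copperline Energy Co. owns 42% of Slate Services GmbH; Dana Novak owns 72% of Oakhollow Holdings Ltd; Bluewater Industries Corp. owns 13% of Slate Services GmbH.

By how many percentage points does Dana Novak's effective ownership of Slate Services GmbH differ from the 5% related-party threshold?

By sibling attribution (R3), Dana Novak is treated as also owning Kiran Novak's interest in Northgate Partners LP, giving 66% + 34% = 100%.
By sibling attribution (R3), Dana Novak is treated as also owning Kiran Novak's interest in Crosswind Realty LP, giving 17% + 13% = 30%.
Chain via Oakhollow Holdings Ltd → Clearview Shipping BV (R2): 72% × 41% × 29% = 8.5608% of Slate Services GmbH.
Chain via Northgate Partners LP → Bluewater Industries Corp. (R2): 100% × 83% × 13% = 10.79% of Slate Services GmbH.
Chain via Crosswind Realty LP → Copperline Energy Co. (R2): 30% × 65% × 42% = 8.19% of Slate Services GmbH.
Aggregating (R1): 8.5608% + 10.79% + 8.19% = 27.5408%.
27.5408% exceeds the 5% threshold by 22.5408 percentage points.

22.5408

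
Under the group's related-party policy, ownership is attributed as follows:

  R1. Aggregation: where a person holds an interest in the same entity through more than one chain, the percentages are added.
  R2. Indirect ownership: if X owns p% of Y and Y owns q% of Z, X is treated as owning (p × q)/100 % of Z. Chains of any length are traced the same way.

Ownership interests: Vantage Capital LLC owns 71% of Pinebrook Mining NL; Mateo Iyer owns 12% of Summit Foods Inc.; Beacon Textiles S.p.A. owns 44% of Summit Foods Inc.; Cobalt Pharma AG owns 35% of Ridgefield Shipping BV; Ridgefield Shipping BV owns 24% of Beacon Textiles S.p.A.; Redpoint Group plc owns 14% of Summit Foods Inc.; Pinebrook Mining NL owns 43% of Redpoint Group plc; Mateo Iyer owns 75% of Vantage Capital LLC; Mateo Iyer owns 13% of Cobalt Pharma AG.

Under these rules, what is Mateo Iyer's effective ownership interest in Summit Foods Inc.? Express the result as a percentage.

15.68613%

Chain via Vantage Capital LLC → Pinebrook Mining NL → Redpoint Group plc (R2): 75% × 71% × 43% × 14% = 3.20565% of Summit Foods Inc.
Chain via Cobalt Pharma AG → Ridgefield Shipping BV → Beacon Textiles S.p.A. (R2): 13% × 35% × 24% × 44% = 0.48048% of Summit Foods Inc.
Direct interest in Summit Foods Inc: 12%.
Aggregating (R1): 3.20565% + 0.48048% + 12% = 15.68613%.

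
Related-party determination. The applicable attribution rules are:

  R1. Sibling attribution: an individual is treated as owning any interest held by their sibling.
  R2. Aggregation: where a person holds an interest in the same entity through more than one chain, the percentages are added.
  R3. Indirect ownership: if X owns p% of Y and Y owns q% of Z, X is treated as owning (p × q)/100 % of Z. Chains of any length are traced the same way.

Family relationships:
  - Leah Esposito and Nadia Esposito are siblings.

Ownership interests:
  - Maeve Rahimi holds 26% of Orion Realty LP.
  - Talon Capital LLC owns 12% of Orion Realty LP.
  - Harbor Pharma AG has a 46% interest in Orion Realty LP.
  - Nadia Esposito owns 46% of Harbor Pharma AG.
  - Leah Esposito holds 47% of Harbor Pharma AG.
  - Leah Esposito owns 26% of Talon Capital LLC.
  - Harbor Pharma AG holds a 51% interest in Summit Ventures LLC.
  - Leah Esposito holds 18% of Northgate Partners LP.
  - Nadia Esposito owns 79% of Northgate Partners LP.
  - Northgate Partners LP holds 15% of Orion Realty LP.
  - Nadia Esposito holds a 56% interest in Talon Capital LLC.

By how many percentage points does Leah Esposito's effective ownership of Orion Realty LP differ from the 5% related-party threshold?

By sibling attribution (R1), Leah Esposito is treated as also owning Nadia Esposito's interest in Northgate Partners LP, giving 18% + 79% = 97%.
By sibling attribution (R1), Leah Esposito is treated as also owning Nadia Esposito's interest in Harbor Pharma AG, giving 47% + 46% = 93%.
By sibling attribution (R1), Leah Esposito is treated as also owning Nadia Esposito's interest in Talon Capital LLC, giving 26% + 56% = 82%.
Chain via Northgate Partners LP (R3): 97% × 15% = 14.55% of Orion Realty LP.
Chain via Harbor Pharma AG (R3): 93% × 46% = 42.78% of Orion Realty LP.
Chain via Talon Capital LLC (R3): 82% × 12% = 9.84% of Orion Realty LP.
Aggregating (R2): 14.55% + 42.78% + 9.84% = 67.17%.
67.17% exceeds the 5% threshold by 62.17 percentage points.

62.17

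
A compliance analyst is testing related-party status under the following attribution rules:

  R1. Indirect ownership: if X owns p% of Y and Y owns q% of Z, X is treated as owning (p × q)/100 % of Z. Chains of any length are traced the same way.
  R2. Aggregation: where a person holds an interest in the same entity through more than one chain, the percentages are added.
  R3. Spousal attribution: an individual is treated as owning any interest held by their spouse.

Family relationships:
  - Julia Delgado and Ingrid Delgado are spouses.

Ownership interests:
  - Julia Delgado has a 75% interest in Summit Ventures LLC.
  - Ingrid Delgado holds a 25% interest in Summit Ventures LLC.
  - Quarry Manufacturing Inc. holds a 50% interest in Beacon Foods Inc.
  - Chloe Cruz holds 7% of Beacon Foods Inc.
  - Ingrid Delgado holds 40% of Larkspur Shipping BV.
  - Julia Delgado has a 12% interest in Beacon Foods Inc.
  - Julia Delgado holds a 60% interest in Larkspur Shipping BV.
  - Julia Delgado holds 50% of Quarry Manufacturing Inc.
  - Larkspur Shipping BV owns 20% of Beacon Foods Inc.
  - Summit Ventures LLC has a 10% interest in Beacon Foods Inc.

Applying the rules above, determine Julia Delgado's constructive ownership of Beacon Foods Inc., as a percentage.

By spousal attribution (R3), Julia Delgado is treated as also owning Ingrid Delgado's interest in Summit Ventures LLC, giving 75% + 25% = 100%.
By spousal attribution (R3), Julia Delgado is treated as also owning Ingrid Delgado's interest in Larkspur Shipping BV, giving 60% + 40% = 100%.
Chain via Summit Ventures LLC (R1): 100% × 10% = 10% of Beacon Foods Inc.
Chain via Quarry Manufacturing Inc. (R1): 50% × 50% = 25% of Beacon Foods Inc.
Chain via Larkspur Shipping BV (R1): 100% × 20% = 20% of Beacon Foods Inc.
Direct interest in Beacon Foods Inc: 12%.
Aggregating (R2): 10% + 25% + 20% + 12% = 67%.

67%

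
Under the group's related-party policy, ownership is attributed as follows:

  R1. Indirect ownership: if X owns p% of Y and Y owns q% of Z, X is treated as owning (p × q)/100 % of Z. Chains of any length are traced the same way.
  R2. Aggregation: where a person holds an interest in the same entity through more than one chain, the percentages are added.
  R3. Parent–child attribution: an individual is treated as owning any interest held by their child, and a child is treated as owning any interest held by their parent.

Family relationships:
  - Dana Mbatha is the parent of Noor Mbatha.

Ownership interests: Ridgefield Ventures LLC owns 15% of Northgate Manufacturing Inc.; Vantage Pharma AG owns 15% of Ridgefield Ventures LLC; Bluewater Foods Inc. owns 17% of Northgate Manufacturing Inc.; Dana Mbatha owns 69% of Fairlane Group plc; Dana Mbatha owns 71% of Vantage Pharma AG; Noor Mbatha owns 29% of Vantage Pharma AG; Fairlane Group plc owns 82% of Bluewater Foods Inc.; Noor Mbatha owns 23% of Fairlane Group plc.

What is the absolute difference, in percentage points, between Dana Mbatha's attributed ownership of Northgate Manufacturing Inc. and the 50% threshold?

34.9252

By parent–child attribution (R3), Dana Mbatha is treated as also owning Noor Mbatha's interest in Vantage Pharma AG, giving 71% + 29% = 100%.
By parent–child attribution (R3), Dana Mbatha is treated as also owning Noor Mbatha's interest in Fairlane Group plc, giving 69% + 23% = 92%.
Chain via Vantage Pharma AG → Ridgefield Ventures LLC (R1): 100% × 15% × 15% = 2.25% of Northgate Manufacturing Inc.
Chain via Fairlane Group plc → Bluewater Foods Inc. (R1): 92% × 82% × 17% = 12.8248% of Northgate Manufacturing Inc.
Aggregating (R2): 2.25% + 12.8248% = 15.0748%.
15.0748% falls short of the 50% threshold by 34.9252 percentage points.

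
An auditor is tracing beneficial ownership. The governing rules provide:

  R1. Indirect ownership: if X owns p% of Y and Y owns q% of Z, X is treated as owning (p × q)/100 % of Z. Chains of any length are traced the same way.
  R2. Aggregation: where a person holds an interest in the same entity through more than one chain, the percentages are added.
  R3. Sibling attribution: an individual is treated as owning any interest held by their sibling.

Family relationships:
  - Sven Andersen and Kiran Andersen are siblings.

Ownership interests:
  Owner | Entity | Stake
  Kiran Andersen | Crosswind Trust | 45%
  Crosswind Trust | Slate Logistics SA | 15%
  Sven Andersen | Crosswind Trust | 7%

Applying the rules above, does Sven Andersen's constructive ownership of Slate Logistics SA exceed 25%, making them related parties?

By sibling attribution (R3), Sven Andersen is treated as also owning Kiran Andersen's interest in Crosswind Trust, giving 7% + 45% = 52%.
Chain via Crosswind Trust (R1): 52% × 15% = 7.8% of Slate Logistics SA.
7.8% does not exceed the 25% threshold, so Sven is not a related party to Slate Logistics SA.

No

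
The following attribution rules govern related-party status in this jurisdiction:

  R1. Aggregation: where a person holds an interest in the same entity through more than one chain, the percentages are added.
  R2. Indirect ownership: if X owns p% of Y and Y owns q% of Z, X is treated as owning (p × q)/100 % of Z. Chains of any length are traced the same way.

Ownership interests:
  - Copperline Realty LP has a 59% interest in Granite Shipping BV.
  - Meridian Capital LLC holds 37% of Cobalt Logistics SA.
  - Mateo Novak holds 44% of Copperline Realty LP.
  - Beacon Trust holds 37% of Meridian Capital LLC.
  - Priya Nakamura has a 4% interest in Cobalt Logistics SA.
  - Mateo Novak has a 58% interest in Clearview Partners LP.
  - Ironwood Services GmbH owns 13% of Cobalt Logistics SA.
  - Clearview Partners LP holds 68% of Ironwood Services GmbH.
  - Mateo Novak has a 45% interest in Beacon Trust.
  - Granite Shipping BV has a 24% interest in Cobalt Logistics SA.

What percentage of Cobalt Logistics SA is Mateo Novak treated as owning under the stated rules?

Chain via Beacon Trust → Meridian Capital LLC (R2): 45% × 37% × 37% = 6.1605% of Cobalt Logistics SA.
Chain via Copperline Realty LP → Granite Shipping BV (R2): 44% × 59% × 24% = 6.2304% of Cobalt Logistics SA.
Chain via Clearview Partners LP → Ironwood Services GmbH (R2): 58% × 68% × 13% = 5.1272% of Cobalt Logistics SA.
Aggregating (R1): 6.1605% + 6.2304% + 5.1272% = 17.5181%.

17.5181%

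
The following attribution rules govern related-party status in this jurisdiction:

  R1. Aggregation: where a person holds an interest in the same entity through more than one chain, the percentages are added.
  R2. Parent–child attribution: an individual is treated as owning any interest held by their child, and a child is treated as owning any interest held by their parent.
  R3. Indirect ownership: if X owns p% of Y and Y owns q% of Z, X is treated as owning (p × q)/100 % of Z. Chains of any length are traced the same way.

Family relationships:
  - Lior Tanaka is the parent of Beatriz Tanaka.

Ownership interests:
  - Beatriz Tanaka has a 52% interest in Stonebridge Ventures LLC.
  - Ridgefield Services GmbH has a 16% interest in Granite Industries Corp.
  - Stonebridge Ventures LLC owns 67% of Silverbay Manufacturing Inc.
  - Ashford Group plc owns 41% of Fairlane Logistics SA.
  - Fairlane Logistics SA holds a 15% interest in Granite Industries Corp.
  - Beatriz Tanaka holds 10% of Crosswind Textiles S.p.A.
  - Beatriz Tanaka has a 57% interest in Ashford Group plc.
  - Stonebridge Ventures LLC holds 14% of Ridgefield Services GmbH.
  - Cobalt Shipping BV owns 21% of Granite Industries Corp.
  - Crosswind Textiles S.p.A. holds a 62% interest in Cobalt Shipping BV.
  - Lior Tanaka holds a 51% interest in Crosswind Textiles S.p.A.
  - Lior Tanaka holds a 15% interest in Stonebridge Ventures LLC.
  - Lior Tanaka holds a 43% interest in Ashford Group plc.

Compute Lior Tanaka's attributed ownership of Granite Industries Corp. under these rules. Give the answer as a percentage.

By parent–child attribution (R2), Lior Tanaka is treated as also owning Beatriz Tanaka's interest in Crosswind Textiles S.p.A, giving 51% + 10% = 61%.
By parent–child attribution (R2), Lior Tanaka is treated as also owning Beatriz Tanaka's interest in Stonebridge Ventures LLC, giving 15% + 52% = 67%.
By parent–child attribution (R2), Lior Tanaka is treated as also owning Beatriz Tanaka's interest in Ashford Group plc, giving 43% + 57% = 100%.
Chain via Crosswind Textiles S.p.A. → Cobalt Shipping BV (R3): 61% × 62% × 21% = 7.9422% of Granite Industries Corp.
Chain via Stonebridge Ventures LLC → Ridgefield Services GmbH (R3): 67% × 14% × 16% = 1.5008% of Granite Industries Corp.
Chain via Ashford Group plc → Fairlane Logistics SA (R3): 100% × 41% × 15% = 6.15% of Granite Industries Corp.
Aggregating (R1): 7.9422% + 1.5008% + 6.15% = 15.593%.

15.593%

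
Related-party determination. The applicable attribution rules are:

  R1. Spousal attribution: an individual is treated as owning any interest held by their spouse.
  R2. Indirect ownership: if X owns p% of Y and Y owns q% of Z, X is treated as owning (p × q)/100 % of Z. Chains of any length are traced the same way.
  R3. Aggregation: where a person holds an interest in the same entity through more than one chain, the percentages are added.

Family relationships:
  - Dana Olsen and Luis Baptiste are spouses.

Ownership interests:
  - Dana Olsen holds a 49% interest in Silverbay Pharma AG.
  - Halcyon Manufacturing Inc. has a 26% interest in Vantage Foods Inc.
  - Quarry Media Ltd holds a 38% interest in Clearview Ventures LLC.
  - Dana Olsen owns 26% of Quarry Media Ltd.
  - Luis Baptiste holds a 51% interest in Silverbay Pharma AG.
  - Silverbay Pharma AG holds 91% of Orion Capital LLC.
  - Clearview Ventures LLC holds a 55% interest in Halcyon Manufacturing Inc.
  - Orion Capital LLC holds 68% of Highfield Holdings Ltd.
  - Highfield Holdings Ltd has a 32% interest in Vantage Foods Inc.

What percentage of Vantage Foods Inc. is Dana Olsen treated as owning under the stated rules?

By spousal attribution (R1), Dana Olsen is treated as also owning Luis Baptiste's interest in Silverbay Pharma AG, giving 49% + 51% = 100%.
Chain via Quarry Media Ltd → Clearview Ventures LLC → Halcyon Manufacturing Inc. (R2): 26% × 38% × 55% × 26% = 1.41284% of Vantage Foods Inc.
Chain via Silverbay Pharma AG → Orion Capital LLC → Highfield Holdings Ltd (R2): 100% × 91% × 68% × 32% = 19.8016% of Vantage Foods Inc.
Aggregating (R3): 1.41284% + 19.8016% = 21.21444%.

21.21444%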